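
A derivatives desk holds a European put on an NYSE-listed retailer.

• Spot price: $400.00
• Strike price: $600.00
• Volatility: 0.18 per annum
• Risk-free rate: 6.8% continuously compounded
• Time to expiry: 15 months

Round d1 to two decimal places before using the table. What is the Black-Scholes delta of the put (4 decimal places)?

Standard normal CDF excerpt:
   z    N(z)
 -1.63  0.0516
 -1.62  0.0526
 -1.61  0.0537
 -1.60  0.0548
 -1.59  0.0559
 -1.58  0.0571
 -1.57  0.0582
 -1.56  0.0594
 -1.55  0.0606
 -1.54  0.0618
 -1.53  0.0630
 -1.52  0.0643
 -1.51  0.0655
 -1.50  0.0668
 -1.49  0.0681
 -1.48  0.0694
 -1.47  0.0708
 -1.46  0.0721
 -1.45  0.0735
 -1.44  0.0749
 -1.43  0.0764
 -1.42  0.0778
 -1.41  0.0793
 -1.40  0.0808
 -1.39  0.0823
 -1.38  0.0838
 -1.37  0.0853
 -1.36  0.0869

σ√T = 0.18 × 1.1180 = 0.2012
d₁ = [ln(400/600) + (0.068 + 0.18²/2)·1.25] / 0.2012 = [-0.4055 + 0.1052] / 0.2012 = -1.4918 → -1.49
N(d₁) = N(-1.49) = 0.0681
Δ_put = N(d₁) − 1 = 0.0681 − 1 = -0.9319

-0.9319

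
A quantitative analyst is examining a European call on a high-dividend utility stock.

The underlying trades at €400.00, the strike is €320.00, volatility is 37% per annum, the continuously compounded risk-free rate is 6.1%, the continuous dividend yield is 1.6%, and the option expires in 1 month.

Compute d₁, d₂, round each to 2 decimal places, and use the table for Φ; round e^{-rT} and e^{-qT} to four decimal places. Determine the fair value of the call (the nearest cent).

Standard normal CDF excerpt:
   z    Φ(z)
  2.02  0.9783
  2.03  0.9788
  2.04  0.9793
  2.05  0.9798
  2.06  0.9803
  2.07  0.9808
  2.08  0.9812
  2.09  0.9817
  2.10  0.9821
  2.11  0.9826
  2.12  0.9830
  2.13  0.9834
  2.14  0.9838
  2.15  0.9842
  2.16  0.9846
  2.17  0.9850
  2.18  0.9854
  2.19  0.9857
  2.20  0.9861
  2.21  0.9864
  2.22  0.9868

€81.39

σ√T = 0.37·√0.08333 = 0.1068
d₁ = [ln(400/320) + (0.061 − 0.016 + ½·0.37²)·0.08333] / (σ√T) = (0.2231 + 0.0095) / 0.1068 = 2.1777 ≈ 2.18
d₂ = 2.1777 − 0.1068 = 2.0709 ≈ 2.07
e^(−qT) = e^(−0.016·0.08333) = 0.9987;  e^(−rT) = e^(−0.061·0.08333) = 0.9949
N(d₁) = N(2.18) = 0.9854;  N(d₂) = N(2.07) = 0.9808
C = 400·0.9987·0.9854 − 320·0.9949·0.9808 = 393.6476 − 312.2553 = 81.3923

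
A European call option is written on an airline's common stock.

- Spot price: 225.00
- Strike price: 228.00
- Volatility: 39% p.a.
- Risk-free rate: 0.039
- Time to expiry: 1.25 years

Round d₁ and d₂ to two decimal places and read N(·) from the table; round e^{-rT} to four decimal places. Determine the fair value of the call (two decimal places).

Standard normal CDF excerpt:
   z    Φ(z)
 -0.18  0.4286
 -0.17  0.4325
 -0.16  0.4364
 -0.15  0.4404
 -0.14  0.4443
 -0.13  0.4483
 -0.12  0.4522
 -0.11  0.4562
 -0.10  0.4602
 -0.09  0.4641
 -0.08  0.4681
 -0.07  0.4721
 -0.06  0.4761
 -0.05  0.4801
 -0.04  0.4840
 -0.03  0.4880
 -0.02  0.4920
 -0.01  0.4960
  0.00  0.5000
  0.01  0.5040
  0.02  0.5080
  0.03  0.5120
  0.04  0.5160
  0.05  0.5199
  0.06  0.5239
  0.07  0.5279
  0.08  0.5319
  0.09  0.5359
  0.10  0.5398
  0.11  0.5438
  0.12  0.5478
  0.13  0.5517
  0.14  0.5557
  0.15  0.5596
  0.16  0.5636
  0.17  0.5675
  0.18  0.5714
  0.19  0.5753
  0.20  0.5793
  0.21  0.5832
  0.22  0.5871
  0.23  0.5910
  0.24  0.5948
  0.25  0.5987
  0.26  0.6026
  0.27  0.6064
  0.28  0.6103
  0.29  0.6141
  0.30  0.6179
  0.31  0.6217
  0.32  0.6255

σ√T = 0.39·√1.25 = 0.4360
d₁ = [ln(225/228) + (0.039 + 0.39²/2)·1.25] / 0.4360 = [-0.0132 + 0.1438] / 0.4360 = 0.2994 ⇒ 0.30
d₂ = d₁ − σ√T = 0.2994 − 0.4360 = -0.1366 ⇒ -0.14
e^(−rT) = e^(−0.039·1.25) = 0.9524
N(d₁) = N(0.30) = 0.6179;  N(d₂) = N(-0.14) = 0.4443
C = 225·0.6179 − 228·0.9524·0.4443 = 139.0275 − 96.4785 = 42.5490

42.55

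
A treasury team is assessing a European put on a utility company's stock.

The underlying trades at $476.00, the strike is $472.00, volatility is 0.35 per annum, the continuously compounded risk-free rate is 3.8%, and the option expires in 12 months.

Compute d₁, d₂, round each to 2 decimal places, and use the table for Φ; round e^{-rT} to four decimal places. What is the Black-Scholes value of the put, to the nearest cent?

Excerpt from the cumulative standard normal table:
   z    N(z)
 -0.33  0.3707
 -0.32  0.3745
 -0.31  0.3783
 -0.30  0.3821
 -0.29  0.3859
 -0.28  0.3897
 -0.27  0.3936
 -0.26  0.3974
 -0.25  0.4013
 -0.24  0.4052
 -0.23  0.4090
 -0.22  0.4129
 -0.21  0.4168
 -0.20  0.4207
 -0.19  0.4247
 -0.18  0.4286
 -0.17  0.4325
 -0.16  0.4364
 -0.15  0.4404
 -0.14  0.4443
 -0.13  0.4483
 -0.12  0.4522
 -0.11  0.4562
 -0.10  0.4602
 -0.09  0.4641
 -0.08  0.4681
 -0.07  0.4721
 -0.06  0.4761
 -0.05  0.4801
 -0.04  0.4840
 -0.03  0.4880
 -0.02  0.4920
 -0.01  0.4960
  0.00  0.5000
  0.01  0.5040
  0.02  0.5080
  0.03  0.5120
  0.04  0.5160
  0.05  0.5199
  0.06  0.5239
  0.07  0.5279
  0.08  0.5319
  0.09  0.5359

σ√T = 0.35 × 1.0000 = 0.3500
d₁ = [ln(476/472) + (0.038 + 0.35²/2)·1] / 0.3500 = [0.0084 + 0.0992] / 0.3500 = 0.3077 ⇒ 0.31
d₂ = d₁ − σ√T = 0.3077 − 0.3500 = -0.0423 ⇒ -0.04
exp(−rT) = exp(−0.038·1) = 0.9627
P = 472·0.9627·N(0.04) − 476·N(-0.31) = 472·0.9627·0.5160 − 476·0.3783 = 234.4675 − 180.0708 = 54.3967

$54.40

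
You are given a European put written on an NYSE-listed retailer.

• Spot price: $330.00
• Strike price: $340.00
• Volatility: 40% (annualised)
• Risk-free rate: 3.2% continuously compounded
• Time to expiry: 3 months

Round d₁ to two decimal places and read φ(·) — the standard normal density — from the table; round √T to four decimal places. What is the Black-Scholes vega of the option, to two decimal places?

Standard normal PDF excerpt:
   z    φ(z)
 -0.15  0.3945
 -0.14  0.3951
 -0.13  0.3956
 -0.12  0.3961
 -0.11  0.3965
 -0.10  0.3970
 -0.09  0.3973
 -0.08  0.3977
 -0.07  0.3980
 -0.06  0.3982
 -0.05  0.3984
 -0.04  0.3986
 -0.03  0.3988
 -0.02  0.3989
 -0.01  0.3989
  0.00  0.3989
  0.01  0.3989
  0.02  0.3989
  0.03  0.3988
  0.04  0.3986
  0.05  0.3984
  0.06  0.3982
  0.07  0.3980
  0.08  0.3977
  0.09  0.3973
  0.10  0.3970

65.82

T = 0.25;  σ√T = 0.2000
ln(S/K) + (r + σ²/2)T = ln(330/340) + (0.032 + 0.4²/2)·0.25 = -0.0299 + 0.0280 = -0.0019
d₁ = -0.0019 / 0.2000 = -0.0093 ⇒ -0.01
√T = √0.25 = 0.5000
φ(d₁) = φ(-0.01) = 0.3989
vega = S·φ(d₁)·√T = 330·0.3989·0.5000 = 65.8185
(The call has the same vega.)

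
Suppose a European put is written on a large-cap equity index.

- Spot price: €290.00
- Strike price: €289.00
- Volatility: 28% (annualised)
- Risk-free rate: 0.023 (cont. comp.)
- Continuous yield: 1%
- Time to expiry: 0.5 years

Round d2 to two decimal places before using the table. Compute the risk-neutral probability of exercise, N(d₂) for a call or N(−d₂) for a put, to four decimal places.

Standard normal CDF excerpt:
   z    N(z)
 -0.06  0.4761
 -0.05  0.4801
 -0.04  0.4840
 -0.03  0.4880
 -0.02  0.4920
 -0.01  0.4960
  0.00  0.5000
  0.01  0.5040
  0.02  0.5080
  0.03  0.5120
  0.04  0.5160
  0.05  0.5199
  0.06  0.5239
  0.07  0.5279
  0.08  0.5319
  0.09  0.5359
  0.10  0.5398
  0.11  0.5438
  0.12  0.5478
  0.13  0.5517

0.5199

T = 0.5;  σ√T = 0.1980
d₁ = [ln(290/289) + (0.023 − 0.01 + 0.28²/2)·0.5] / 0.1980 = [0.0035 + 0.0261] / 0.1980 = 0.1493 → 0.15
d₂ = d₁ − σ√T = 0.1493 − 0.1980 = -0.0487 → -0.05
Pr(exercise) under Q = N(−d₂) = N(0.05) = 0.5199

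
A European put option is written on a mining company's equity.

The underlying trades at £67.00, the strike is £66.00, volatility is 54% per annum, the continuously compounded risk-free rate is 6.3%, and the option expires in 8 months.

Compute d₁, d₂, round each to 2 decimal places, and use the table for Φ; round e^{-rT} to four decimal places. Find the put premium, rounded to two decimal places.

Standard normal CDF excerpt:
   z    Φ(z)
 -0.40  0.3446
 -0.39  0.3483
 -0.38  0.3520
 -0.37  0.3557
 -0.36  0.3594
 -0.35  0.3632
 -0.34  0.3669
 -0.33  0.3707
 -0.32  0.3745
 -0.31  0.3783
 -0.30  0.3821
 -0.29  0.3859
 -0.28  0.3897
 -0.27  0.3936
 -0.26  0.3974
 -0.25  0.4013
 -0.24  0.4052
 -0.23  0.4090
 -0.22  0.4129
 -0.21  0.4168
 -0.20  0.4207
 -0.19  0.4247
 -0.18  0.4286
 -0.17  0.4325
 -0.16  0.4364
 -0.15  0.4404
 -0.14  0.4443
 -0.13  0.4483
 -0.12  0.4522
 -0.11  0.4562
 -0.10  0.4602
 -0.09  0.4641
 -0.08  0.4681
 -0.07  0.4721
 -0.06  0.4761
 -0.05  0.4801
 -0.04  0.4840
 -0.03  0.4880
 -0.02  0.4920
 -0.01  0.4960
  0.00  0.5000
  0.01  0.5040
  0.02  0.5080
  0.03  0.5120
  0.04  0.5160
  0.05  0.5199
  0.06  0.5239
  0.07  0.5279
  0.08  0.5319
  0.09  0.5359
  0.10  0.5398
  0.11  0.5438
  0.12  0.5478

T = 0.6667;  σ√T = 0.4409
d₁ = [ln(67/66) + (0.063 + 0.54²/2)·0.6667] / 0.4409 = [0.0150 + 0.1392] / 0.4409 = 0.3498 ⇒ 0.35
d₂ = d₁ − σ√T = 0.3498 − 0.4409 = -0.0911 ⇒ -0.09
e^(−rT) = e^(−0.063·0.6667) = 0.9589
N(−d₂) = N(0.09) = 0.5359;  N(−d₁) = N(-0.35) = 0.3632
P = 66·0.9589·0.5359 − 67·0.3632 = 33.9157 − 24.3344 = 9.5813

£9.58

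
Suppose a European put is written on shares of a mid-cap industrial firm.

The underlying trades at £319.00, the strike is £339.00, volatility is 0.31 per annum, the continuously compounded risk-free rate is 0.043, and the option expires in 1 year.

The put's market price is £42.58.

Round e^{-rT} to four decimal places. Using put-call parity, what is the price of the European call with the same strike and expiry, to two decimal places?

e^(−rT) = e^(−0.043·1) = 0.9579
Put-call parity: C − P = S − K·e^(−rT) = 319 − 339·0.9579 = 319 − 324.7281 = -5.7281
C = P + (C − P) = 42.58 + (-5.7281) = 36.8519

£36.85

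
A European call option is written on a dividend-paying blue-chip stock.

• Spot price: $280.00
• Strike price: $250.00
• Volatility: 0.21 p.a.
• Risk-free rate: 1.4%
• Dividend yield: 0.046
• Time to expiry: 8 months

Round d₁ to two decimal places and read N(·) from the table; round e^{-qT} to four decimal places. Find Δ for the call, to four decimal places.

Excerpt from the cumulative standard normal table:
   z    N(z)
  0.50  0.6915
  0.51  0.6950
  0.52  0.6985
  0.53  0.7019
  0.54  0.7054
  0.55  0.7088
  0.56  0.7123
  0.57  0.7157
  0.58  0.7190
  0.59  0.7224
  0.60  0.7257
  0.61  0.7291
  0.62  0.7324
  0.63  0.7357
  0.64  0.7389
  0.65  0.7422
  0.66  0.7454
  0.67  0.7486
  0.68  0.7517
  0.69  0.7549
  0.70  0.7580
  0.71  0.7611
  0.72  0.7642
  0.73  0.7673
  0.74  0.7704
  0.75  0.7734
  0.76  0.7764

T = 0.6667;  σ√T = 0.1715
d₁ = [ln(280/250) + (0.014 − 0.046 + ½·0.21²)·0.6667] / (σ√T) = (0.1133 − 0.0066) / 0.1715 = 0.6223 ≈ 0.62
N(d₁) = N(0.62) = 0.7324
Δ_call = exp(−qT)·N(d₁) = 0.9698·0.7324 = 0.7103

0.7103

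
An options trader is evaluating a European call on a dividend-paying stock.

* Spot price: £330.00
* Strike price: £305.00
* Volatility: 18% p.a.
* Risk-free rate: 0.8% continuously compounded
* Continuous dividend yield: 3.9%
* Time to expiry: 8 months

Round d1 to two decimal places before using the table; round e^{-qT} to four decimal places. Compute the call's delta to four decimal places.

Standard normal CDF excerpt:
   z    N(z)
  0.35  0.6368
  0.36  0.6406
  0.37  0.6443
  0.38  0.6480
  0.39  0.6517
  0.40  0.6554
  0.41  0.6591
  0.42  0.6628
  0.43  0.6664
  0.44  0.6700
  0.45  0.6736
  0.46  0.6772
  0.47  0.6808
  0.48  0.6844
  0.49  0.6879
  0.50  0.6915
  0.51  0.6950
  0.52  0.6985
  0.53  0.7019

T = 0.6667;  σ√T = 0.1470
ln(S/K) + (r − q + σ²/2)T = ln(330/305) + (0.008 − 0.039 + 0.18²/2)·0.6667 = 0.0788 − 0.0099 = 0.0689
d₁ = 0.0689 / 0.1470 = 0.4689 which rounds to 0.47
N(d₁) = N(0.47) = 0.6808
Δ_call = exp(−qT)·N(d₁) = 0.9743·0.6808 = 0.6633

0.6633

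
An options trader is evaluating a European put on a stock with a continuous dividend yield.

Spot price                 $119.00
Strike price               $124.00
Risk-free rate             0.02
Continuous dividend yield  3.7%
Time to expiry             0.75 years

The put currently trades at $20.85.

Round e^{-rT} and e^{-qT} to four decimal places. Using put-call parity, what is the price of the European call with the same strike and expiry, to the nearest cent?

e^(−qT) = e^(−0.037·0.75) = 0.9726;  e^(−rT) = e^(−0.02·0.75) = 0.9851
Put-call parity: C − P = S·e^(−qT) − K·e^(−rT) = 119·0.9726 − 124·0.9851 = 115.7394 − 122.1524 = -6.4130
C = P + (C − P) = 20.85 + (-6.4130) = 14.4370

$14.44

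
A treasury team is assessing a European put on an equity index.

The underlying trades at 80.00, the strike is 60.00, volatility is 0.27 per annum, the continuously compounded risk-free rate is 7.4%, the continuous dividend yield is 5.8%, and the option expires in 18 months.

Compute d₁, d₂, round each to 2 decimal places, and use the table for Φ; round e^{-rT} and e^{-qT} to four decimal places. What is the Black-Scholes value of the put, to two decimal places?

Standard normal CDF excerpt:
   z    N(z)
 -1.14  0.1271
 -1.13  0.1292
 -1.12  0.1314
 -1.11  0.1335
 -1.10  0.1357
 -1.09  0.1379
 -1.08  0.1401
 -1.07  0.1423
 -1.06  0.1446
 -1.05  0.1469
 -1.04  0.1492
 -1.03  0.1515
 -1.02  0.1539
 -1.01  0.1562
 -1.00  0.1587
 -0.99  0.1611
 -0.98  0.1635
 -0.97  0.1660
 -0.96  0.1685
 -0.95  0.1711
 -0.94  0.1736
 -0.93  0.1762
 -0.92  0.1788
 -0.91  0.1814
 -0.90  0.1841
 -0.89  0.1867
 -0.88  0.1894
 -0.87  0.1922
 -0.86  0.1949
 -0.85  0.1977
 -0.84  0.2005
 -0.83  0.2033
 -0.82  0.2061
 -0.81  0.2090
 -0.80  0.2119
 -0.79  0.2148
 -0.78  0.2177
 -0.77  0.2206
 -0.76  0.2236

σ√T = 0.27 × 1.2247 = 0.3307
d₁ = [ln(80/60) + (0.074 − 0.058 + 0.27²/2)·1.5] / 0.3307 = [0.2877 + 0.0787] / 0.3307 = 1.1079 ≈ 1.11
d₂ = d₁ − σ√T = 1.1079 − 0.3307 = 0.7772 ≈ 0.78
e^(−qT) = e^(−0.058·1.5) = 0.9167;  e^(−rT) = e^(−0.074·1.5) = 0.8949
N(−d₂) = N(-0.78) = 0.2177;  N(−d₁) = N(-1.11) = 0.1335
P = 60·0.8949·0.2177 − 80·0.9167·0.1335 = 11.6892 − 9.7904 = 1.8988

1.90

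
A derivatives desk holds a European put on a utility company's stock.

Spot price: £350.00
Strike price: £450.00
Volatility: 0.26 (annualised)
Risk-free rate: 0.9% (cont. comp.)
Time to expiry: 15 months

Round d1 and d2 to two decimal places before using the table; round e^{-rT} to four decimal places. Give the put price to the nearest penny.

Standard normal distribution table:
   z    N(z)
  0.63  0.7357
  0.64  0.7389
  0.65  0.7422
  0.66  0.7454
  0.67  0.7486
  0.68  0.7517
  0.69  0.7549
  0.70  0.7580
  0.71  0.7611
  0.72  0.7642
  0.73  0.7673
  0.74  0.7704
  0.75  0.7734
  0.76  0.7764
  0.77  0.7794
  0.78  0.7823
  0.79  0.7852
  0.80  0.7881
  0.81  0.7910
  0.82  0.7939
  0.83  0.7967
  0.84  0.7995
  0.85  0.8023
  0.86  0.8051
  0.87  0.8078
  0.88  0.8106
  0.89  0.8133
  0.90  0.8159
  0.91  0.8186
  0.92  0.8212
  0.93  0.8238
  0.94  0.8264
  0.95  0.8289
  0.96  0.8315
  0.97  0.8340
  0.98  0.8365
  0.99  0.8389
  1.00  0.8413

£108.00

σ√T = 0.26 × 1.1180 = 0.2907
d₁ = [ln(350/450) + (0.009 + ½·0.26²)·1.25] / (σ√T) = (-0.2513 + 0.0535) / 0.2907 = -0.6805 → -0.68
d₂ = -0.6805 − 0.2907 = -0.9712 → -0.97
e^(−rT) = e^(−0.009·1.25) = 0.9888
N(−d₂) = N(0.97) = 0.8340;  N(−d₁) = N(0.68) = 0.7517
P = 450·0.9888·0.8340 − 350·0.7517 = 371.0966 − 263.0950 = 108.0016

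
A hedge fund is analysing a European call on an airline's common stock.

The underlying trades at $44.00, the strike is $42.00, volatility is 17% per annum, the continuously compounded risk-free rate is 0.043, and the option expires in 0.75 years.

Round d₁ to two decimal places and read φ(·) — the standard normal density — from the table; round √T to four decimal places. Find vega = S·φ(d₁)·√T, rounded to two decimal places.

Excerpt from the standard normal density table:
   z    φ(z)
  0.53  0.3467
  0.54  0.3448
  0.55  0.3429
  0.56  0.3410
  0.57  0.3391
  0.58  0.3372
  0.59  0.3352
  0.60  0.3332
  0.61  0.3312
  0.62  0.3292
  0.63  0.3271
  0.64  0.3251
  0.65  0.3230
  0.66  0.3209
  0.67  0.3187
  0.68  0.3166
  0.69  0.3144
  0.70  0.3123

12.62

σ√T = 0.17 × 0.8660 = 0.1472
d₁ = [ln(44/42) + (0.043 + ½·0.17²)·0.75] / (σ√T) = (0.0465 + 0.0431) / 0.1472 = 0.6086 ≈ 0.61
√T = √0.75 = 0.8660
φ(d₁) = φ(0.61) = 0.3312
vega = S·φ(d₁)·√T = 44·0.3312·0.8660 = 12.6200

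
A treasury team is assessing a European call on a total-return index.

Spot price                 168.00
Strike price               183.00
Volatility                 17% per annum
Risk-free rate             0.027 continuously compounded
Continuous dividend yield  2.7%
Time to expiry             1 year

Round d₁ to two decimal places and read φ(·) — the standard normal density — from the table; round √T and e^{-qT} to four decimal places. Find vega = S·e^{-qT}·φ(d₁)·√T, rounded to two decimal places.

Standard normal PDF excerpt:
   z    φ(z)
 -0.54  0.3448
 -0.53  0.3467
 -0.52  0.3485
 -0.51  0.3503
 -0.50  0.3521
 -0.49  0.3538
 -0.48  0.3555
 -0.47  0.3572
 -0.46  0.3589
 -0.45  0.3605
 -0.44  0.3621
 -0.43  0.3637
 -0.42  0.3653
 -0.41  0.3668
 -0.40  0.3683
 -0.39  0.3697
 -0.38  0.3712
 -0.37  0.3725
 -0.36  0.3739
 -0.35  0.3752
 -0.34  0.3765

59.74

T = 1;  σ√T = 0.1700
d₁ = [ln(168/183) + (0.027 − 0.027 + ½·0.17²)·1] / (σ√T) = (-0.0855 + 0.0145) / 0.1700 = -0.4181 → -0.42
√T = √1 = 1.0000
φ(d₁) = φ(-0.42) = 0.3653
exp(−qT) = exp(−0.027·1) = 0.9734
vega = S·exp(−qT)·φ(d₁)·√T = 168·0.9734·0.3653·1.0000 = 59.7379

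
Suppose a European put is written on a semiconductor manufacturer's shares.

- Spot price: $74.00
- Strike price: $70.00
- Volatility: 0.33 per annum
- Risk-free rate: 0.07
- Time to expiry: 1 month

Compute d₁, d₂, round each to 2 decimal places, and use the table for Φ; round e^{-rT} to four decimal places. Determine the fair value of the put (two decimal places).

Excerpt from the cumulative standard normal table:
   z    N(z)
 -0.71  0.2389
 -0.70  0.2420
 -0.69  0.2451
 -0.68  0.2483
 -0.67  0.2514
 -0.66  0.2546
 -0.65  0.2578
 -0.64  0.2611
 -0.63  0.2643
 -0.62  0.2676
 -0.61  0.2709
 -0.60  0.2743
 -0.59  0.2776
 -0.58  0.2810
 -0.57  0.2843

σ√T = 0.33·√0.08333 = 0.0953
d₁ = [ln(74/70) + (0.07 + 0.33²/2)·0.08333] / 0.0953 = [0.0556 + 0.0104] / 0.0953 = 0.6922 which rounds to 0.69
d₂ = d₁ − σ√T = 0.6922 − 0.0953 = 0.5969 which rounds to 0.60
exp(−rT) = exp(−0.07·0.08333) = 0.9942
P = 70·0.9942·N(-0.60) − 74·N(-0.69) = 70·0.9942·0.2743 − 74·0.2451 = 19.0896 − 18.1374 = 0.9522

$0.95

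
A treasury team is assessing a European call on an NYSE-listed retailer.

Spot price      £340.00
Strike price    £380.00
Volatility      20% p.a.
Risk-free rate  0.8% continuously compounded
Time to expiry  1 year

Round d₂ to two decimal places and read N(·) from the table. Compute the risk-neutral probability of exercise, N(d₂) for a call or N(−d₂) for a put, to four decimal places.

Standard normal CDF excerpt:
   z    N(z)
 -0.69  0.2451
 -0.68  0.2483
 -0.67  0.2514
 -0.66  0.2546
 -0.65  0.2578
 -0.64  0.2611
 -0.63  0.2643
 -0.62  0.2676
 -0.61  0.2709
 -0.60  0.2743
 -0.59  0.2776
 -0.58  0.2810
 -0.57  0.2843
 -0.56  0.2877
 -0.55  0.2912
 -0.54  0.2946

T = 1;  σ√T = 0.2000
d₁ = [ln(340/380) + (0.008 + ½·0.2²)·1] / (σ√T) = (-0.1112 + 0.0280) / 0.2000 = -0.4161 ⇒ -0.42
d₂ = -0.4161 − 0.2000 = -0.6161 ⇒ -0.62
Risk-neutral Pr[S_T > K] = N(d₂) = N(-0.62) = 0.2676

0.2676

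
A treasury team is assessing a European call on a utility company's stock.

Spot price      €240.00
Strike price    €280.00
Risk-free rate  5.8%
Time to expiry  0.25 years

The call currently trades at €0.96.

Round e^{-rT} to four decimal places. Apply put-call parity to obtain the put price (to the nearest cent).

exp(−rT) = exp(−0.058·0.25) = 0.9856
Put-call parity: C − P = S − K·e^(−rT) = 240 − 280·0.9856 = 240 − 275.9680 = -35.9680
P = C − (C − P) = 0.96 − (-35.9680) = 36.9280

€36.93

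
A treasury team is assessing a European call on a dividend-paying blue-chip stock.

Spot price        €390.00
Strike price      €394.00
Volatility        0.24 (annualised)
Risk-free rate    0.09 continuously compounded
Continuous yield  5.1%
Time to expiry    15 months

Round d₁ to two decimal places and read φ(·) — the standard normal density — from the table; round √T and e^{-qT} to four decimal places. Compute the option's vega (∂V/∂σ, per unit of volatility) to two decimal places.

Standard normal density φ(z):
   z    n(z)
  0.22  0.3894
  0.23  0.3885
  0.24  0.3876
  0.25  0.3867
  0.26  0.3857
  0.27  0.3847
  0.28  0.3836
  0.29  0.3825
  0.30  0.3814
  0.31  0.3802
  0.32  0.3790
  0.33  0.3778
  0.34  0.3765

T = 1.25;  σ√T = 0.2683
ln(S/K) + (r − q + σ²/2)T = ln(390/394) + (0.09 − 0.051 + 0.24²/2)·1.25 = -0.0102 + 0.0847 = 0.0745
d₁ = 0.0745 / 0.2683 = 0.2778 → 0.28
√T = √1.25 = 1.1180
φ(d₁) = φ(0.28) = 0.3836
exp(−qT) = exp(−0.051·1.25) = 0.9382
vega = S·exp(−qT)·φ(d₁)·√T = 390·0.9382·0.3836·1.1180 = 156.9208

156.92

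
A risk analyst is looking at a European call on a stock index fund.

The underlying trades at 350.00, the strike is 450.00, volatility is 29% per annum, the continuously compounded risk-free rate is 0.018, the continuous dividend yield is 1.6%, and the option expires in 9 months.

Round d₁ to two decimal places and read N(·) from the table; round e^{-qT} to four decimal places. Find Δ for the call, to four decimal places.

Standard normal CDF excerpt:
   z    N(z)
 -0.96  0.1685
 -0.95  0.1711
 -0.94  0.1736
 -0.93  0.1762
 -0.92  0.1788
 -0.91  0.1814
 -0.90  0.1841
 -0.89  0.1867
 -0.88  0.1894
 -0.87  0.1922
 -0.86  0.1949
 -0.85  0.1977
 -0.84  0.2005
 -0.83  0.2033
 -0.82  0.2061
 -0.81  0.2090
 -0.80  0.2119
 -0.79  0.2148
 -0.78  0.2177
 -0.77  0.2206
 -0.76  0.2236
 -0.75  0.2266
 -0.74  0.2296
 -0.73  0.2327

σ√T = 0.29 × 0.8660 = 0.2511
d₁ = [ln(350/450) + (0.018 − 0.016 + 0.29²/2)·0.75] / 0.2511 = [-0.2513 + 0.0330] / 0.2511 = -0.8691 ⇒ -0.87
N(d₁) = N(-0.87) = 0.1922
Δ_call = exp(−qT)·N(d₁) = 0.9881·0.1922 = 0.1899

0.1899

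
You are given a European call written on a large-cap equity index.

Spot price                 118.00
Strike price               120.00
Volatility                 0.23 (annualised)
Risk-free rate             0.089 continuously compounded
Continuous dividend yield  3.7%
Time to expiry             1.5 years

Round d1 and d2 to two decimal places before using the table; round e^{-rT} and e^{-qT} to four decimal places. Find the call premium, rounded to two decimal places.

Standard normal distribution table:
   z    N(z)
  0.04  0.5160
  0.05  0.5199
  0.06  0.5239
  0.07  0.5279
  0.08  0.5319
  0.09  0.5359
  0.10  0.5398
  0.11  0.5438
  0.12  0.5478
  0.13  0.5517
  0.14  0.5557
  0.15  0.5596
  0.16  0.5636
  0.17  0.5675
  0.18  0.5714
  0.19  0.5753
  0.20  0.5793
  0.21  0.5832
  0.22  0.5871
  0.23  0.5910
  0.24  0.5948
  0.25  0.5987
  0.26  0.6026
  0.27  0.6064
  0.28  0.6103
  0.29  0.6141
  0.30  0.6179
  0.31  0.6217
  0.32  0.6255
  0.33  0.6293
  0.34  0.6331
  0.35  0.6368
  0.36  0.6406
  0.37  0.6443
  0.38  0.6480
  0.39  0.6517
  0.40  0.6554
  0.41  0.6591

15.66

T = 1.5;  σ√T = 0.2817
d₁ = [ln(118/120) + (0.089 − 0.037 + 0.23²/2)·1.5] / 0.2817 = [-0.0168 + 0.1177] / 0.2817 = 0.3581 ⇒ 0.36
d₂ = d₁ − σ√T = 0.3581 − 0.2817 = 0.0764 ⇒ 0.08
exp(−qT) = exp(−0.037·1.5) = 0.9460;  exp(−rT) = exp(−0.089·1.5) = 0.8750
C = 118·0.9460·N(0.36) − 120·0.8750·N(0.08) = 118·0.9460·0.6406 − 120·0.8750·0.5319 = 71.5089 − 55.8495 = 15.6594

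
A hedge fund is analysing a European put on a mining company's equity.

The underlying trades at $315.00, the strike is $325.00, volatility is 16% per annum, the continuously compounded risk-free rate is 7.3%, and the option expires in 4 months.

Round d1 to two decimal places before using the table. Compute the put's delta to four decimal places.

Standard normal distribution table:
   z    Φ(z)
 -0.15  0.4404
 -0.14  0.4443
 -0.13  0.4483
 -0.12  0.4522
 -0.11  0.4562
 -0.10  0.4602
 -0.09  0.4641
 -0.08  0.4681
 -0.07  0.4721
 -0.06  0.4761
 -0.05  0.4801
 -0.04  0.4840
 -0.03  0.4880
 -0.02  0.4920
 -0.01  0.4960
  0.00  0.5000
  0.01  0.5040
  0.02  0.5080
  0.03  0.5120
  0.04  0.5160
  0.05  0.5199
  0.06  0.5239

σ√T = 0.16·√0.3333 = 0.0924
d₁ = [ln(315/325) + (0.073 + 0.16²/2)·0.3333] / 0.0924 = [-0.0313 + 0.0286] / 0.0924 = -0.0287 ⇒ -0.03
N(d₁) = N(-0.03) = 0.4880
Δ_put = N(d₁) − 1 = 0.4880 − 1 = -0.5120

-0.5120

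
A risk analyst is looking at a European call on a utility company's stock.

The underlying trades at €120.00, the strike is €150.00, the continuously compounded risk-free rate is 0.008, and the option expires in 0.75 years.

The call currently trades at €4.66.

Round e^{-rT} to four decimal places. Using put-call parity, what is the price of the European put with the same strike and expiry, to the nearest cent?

e^(−rT) = e^(−0.008·0.75) = 0.9940
Put-call parity: C − P = S − K·e^(−rT) = 120 − 150·0.9940 = 120 − 149.1000 = -29.1000
P = C − (C − P) = 4.66 − (-29.1000) = 33.7600

€33.76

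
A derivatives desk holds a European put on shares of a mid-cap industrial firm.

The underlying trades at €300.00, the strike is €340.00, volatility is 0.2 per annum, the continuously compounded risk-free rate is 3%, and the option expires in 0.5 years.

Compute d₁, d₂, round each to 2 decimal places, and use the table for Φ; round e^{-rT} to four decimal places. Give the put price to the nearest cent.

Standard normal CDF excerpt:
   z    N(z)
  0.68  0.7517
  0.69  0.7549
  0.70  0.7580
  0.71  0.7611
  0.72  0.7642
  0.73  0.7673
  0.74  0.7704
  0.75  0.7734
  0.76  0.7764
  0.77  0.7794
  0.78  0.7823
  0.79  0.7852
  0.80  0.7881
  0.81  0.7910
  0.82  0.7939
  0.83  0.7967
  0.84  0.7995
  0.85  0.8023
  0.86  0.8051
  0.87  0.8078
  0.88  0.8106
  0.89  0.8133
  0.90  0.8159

σ√T = 0.2 × 0.7071 = 0.1414
d₁ = [ln(300/340) + (0.03 + 0.2²/2)·0.5] / 0.1414 = [-0.1252 + 0.0250] / 0.1414 = -0.7083 ⇒ -0.71
d₂ = d₁ − σ√T = -0.7083 − 0.1414 = -0.8497 ⇒ -0.85
e^(−rT) = e^(−0.03·0.5) = 0.9851
P = 340·0.9851·N(0.85) − 300·N(0.71) = 340·0.9851·0.8023 − 300·0.7611 = 268.7175 − 228.3300 = 40.3875

€40.39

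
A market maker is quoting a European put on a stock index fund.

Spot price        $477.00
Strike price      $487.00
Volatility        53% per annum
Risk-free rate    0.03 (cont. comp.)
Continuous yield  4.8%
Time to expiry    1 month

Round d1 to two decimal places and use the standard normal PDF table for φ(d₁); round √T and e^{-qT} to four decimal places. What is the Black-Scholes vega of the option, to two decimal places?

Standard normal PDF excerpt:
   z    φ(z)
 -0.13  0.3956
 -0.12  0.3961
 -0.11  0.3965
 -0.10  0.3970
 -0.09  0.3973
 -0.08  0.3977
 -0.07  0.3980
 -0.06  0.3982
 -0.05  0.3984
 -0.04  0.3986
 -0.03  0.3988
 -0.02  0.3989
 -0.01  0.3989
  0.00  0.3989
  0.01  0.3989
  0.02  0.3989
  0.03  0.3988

σ√T = 0.53·√0.08333 = 0.1530
ln(S/K) + (r − q + σ²/2)T = ln(477/487) + (0.03 − 0.048 + 0.53²/2)·0.08333 = -0.0207 + 0.0102 = -0.0105
d₁ = -0.0105 / 0.1530 = -0.0689 ≈ -0.07
√T = √0.08333 = 0.2887
φ(d₁) = φ(-0.07) = 0.3980
exp(−qT) = exp(−0.048·0.08333) = 0.9960
vega = S·exp(−qT)·φ(d₁)·√T = 477·0.9960·0.3980·0.2887 = 54.5893

54.59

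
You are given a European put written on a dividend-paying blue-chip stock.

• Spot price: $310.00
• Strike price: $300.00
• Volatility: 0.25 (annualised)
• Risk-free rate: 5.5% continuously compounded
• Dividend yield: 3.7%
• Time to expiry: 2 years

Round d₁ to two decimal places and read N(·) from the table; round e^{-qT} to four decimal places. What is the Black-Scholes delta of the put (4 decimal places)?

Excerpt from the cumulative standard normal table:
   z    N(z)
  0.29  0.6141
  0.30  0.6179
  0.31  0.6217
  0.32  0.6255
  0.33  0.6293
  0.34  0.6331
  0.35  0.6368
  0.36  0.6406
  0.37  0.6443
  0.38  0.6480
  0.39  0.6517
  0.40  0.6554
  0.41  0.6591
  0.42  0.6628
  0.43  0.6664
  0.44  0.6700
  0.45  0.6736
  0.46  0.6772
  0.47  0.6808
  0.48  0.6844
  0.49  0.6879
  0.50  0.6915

T = 2;  σ√T = 0.3536
d₁ = [ln(310/300) + (0.055 − 0.037 + 0.25²/2)·2] / 0.3536 = [0.0328 + 0.0985] / 0.3536 = 0.3713 ≈ 0.37
N(d₁) = N(0.37) = 0.6443
Δ_put = exp(−qT)·(N(d₁) − 1) = 0.9287·(0.6443 − 1) = -0.3303

-0.3303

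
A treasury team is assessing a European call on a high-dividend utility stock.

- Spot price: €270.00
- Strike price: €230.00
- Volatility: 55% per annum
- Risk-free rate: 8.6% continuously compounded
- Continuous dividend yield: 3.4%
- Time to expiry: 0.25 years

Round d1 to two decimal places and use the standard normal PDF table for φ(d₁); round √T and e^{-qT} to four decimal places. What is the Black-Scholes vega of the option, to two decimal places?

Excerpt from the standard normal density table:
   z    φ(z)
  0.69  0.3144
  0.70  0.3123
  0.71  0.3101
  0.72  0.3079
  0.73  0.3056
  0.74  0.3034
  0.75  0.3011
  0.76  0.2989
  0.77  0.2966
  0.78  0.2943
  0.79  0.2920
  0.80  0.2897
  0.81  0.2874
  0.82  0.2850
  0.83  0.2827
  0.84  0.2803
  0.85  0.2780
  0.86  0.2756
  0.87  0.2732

39.70

σ√T = 0.55 × 0.5000 = 0.2750
d₁ = [ln(270/230) + (0.086 − 0.034 + 0.55²/2)·0.25] / 0.2750 = [0.1603 + 0.0508] / 0.2750 = 0.7678 ≈ 0.77
√T = √0.25 = 0.5000
φ(d₁) = φ(0.77) = 0.2966
exp(−qT) = exp(−0.034·0.25) = 0.9915
vega = S·exp(−qT)·φ(d₁)·√T = 270·0.9915·0.2966·0.5000 = 39.7007
(The put has the same vega.)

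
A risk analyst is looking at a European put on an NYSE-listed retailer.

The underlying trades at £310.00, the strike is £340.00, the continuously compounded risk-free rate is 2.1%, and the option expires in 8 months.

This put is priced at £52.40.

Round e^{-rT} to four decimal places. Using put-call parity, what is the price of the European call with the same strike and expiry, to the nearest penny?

e^(−rT) = e^(−0.021·0.6667) = 0.9861
Put-call parity: C − P = S − K·e^(−rT) = 310 − 340·0.9861 = 310 − 335.2740 = -25.2740
C = P + (C − P) = 52.40 + (-25.2740) = 27.1260

£27.13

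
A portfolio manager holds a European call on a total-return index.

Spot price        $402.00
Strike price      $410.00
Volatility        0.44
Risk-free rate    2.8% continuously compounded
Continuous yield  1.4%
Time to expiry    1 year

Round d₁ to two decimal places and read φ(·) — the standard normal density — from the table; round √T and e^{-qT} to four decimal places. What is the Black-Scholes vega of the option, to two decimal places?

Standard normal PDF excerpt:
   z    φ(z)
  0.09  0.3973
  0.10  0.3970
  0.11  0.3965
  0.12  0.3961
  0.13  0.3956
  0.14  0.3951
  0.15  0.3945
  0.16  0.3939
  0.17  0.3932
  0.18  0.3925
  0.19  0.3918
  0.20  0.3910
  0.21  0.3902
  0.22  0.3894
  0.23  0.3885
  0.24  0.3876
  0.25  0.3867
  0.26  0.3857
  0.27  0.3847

154.68

T = 1;  σ√T = 0.4400
d₁ = [ln(402/410) + (0.028 − 0.014 + 0.44²/2)·1] / 0.4400 = [-0.0197 + 0.1108] / 0.4400 = 0.2070 ≈ 0.21
√T = √1 = 1.0000
φ(d₁) = φ(0.21) = 0.3902
exp(−qT) = exp(−0.014·1) = 0.9861
vega = S·exp(−qT)·φ(d₁)·√T = 402·0.9861·0.3902·1.0000 = 154.6800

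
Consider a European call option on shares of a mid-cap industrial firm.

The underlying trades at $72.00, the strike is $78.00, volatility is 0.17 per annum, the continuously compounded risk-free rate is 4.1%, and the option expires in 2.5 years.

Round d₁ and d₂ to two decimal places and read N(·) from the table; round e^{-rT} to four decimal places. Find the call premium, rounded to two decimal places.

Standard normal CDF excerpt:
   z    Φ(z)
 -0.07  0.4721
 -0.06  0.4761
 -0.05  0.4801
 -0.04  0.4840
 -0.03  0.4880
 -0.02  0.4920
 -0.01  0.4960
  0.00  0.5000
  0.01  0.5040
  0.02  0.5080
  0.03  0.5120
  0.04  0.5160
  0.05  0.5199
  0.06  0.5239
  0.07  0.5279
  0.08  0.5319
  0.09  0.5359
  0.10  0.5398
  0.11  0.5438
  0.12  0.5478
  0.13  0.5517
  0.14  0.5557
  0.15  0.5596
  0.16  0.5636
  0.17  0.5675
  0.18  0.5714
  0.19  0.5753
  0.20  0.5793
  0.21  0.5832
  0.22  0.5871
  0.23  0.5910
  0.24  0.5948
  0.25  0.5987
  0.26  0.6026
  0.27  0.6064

σ√T = 0.17·√2.5 = 0.2688
ln(S/K) + (r + σ²/2)T = ln(72/78) + (0.041 + 0.17²/2)·2.5 = -0.0800 + 0.1386 = 0.0586
d₁ = 0.0586 / 0.2688 = 0.2179 ⇒ 0.22
d₂ = d₁ − σ√T = 0.2179 − 0.2688 = -0.0508 ⇒ -0.05
exp(−rT) = exp(−0.041·2.5) = 0.9026
N(d₁) = N(0.22) = 0.5871;  N(d₂) = N(-0.05) = 0.4801
C = 72·0.5871 − 78·0.9026·0.4801 = 42.2712 − 33.8004 = 8.4708

$8.47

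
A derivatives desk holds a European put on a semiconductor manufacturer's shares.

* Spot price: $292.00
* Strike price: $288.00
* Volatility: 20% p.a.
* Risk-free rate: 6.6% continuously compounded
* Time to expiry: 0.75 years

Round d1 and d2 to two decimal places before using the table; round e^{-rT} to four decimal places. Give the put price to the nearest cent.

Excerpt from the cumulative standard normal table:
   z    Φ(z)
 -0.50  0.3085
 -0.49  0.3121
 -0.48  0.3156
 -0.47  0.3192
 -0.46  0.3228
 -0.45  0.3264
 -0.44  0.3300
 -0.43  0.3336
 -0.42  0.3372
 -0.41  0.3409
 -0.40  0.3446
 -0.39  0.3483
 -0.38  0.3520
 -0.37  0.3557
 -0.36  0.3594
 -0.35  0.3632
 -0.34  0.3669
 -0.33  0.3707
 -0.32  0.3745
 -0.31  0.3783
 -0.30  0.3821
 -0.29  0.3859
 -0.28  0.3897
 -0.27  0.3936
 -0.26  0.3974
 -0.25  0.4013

$11.50

T = 0.75;  σ√T = 0.1732
d₁ = [ln(292/288) + (0.066 + 0.2²/2)·0.75] / 0.1732 = [0.0138 + 0.0645] / 0.1732 = 0.4520 ≈ 0.45
d₂ = d₁ − σ√T = 0.4520 − 0.1732 = 0.2788 ≈ 0.28
e^(−rT) = e^(−0.066·0.75) = 0.9517
P = 288·0.9517·N(-0.28) − 292·N(-0.45) = 288·0.9517·0.3897 − 292·0.3264 = 106.8127 − 95.3088 = 11.5039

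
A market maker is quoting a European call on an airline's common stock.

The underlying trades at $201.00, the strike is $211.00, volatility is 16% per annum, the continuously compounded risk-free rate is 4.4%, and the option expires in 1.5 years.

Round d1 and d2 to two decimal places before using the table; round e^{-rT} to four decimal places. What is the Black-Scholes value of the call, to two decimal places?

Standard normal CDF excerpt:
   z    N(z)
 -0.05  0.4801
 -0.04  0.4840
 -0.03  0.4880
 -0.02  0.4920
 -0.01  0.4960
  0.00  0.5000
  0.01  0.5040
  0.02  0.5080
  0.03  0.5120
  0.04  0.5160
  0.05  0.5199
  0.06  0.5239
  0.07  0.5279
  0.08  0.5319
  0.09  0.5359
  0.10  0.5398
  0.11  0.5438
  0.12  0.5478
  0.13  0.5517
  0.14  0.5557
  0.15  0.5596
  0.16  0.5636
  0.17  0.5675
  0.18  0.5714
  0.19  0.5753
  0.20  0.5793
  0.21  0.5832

T = 1.5;  σ√T = 0.1960
d₁ = [ln(201/211) + (0.044 + 0.16²/2)·1.5] / 0.1960 = [-0.0486 + 0.0852] / 0.1960 = 0.1870 ⇒ 0.19
d₂ = d₁ − σ√T = 0.1870 − 0.1960 = -0.0089 ⇒ -0.01
exp(−rT) = exp(−0.044·1.5) = 0.9361
N(d₁) = N(0.19) = 0.5753;  N(d₂) = N(-0.01) = 0.4960
C = 201·0.5753 − 211·0.9361·0.4960 = 115.6353 − 97.9685 = 17.6668

$17.67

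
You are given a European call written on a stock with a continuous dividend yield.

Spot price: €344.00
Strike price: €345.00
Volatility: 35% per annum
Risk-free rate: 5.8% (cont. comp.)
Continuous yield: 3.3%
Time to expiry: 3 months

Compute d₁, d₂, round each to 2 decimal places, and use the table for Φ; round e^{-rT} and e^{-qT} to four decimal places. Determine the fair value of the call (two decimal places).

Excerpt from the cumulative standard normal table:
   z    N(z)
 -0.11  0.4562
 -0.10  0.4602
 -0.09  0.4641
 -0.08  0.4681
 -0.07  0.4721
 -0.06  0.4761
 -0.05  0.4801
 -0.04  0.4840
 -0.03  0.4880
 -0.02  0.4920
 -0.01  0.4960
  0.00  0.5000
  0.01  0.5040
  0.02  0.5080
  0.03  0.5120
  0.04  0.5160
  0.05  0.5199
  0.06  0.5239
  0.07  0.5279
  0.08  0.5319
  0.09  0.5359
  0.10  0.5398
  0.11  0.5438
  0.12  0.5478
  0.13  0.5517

€25.00

σ√T = 0.35 × 0.5000 = 0.1750
ln(S/K) + (r − q + σ²/2)T = ln(344/345) + (0.058 − 0.033 + 0.35²/2)·0.25 = -0.0029 + 0.0216 = 0.0187
d₁ = 0.0187 / 0.1750 = 0.1066 ⇒ 0.11
d₂ = d₁ − σ√T = 0.1066 − 0.1750 = -0.0684 ⇒ -0.07
e^(−qT) = e^(−0.033·0.25) = 0.9918;  e^(−rT) = e^(−0.058·0.25) = 0.9856
N(d₁) = N(0.11) = 0.5438;  N(d₂) = N(-0.07) = 0.4721
C = 344·0.9918·0.5438 − 345·0.9856·0.4721 = 185.5332 − 160.5291 = 25.0041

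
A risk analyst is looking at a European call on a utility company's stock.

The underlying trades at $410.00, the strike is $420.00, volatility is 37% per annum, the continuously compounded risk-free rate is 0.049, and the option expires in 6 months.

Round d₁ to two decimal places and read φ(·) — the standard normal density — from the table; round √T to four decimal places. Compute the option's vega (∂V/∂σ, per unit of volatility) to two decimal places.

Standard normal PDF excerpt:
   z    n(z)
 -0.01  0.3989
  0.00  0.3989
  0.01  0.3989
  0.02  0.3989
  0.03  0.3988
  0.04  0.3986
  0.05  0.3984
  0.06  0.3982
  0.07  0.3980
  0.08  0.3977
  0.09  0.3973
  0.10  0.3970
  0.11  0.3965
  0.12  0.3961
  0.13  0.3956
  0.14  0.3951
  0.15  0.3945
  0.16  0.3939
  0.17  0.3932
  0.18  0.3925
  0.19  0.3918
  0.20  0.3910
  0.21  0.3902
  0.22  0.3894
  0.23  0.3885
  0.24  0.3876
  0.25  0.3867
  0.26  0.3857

T = 0.5;  σ√T = 0.2616
d₁ = [ln(410/420) + (0.049 + 0.37²/2)·0.5] / 0.2616 = [-0.0241 + 0.0587] / 0.2616 = 0.1324 which rounds to 0.13
√T = √0.5 = 0.7071
φ(d₁) = φ(0.13) = 0.3956
vega = S·φ(d₁)·√T = 410·0.3956·0.7071 = 114.6888
(Call and put vega coincide under Black-Scholes.)

114.69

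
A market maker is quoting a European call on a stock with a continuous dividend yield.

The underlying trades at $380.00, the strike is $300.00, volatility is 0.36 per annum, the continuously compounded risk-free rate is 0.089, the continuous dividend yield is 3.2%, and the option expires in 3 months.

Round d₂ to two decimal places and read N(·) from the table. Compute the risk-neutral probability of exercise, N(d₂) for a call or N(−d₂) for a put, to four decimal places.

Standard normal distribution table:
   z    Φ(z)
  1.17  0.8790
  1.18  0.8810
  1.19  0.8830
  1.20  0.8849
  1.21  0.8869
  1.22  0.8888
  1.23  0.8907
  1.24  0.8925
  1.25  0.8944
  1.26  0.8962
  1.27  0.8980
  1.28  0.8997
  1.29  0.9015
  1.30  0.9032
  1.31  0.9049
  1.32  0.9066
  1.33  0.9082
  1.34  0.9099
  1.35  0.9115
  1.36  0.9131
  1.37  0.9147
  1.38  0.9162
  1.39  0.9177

0.9032

σ√T = 0.36 × 0.5000 = 0.1800
d₁ = [ln(380/300) + (0.089 − 0.032 + ½·0.36²)·0.25] / (σ√T) = (0.2364 + 0.0304) / 0.1800 = 1.4824 ⇒ 1.48
d₂ = 1.4824 − 0.1800 = 1.3024 ⇒ 1.30
Risk-neutral Pr[S_T > K] = N(d₂) = N(1.30) = 0.9032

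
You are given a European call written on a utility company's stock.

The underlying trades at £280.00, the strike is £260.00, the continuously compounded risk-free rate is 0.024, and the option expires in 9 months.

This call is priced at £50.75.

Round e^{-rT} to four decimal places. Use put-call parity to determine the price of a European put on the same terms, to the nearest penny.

£26.12

exp(−rT) = exp(−0.024·0.75) = 0.9822
Put-call parity: C − P = S − K·e^(−rT) = 280 − 260·0.9822 = 280 − 255.3720 = 24.6280
P = C − (C − P) = 50.75 − (24.6280) = 26.1220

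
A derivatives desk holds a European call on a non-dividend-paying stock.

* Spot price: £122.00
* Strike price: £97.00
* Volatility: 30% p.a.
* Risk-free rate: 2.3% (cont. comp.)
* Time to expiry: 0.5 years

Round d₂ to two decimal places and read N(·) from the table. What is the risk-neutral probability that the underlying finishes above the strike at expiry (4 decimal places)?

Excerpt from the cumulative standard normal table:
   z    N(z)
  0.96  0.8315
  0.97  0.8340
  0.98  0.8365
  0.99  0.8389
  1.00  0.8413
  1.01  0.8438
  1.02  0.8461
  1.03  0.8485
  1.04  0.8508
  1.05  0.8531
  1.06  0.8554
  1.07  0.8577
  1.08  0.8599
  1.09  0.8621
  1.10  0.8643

0.8485

σ√T = 0.3 × 0.7071 = 0.2121
d₁ = [ln(122/97) + (0.023 + 0.3²/2)·0.5] / 0.2121 = [0.2293 + 0.0340] / 0.2121 = 1.2413 which rounds to 1.24
d₂ = d₁ − σ√T = 1.2413 − 0.2121 = 1.0291 which rounds to 1.03
Pr(exercise) under Q = N(d₂) = 0.8485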